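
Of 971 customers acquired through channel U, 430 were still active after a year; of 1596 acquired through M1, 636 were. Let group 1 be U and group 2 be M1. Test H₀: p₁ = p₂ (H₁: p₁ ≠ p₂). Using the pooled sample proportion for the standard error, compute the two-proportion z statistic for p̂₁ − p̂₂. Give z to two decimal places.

p̂₁ = 430/971 ≈ 0.44284, p̂₂ = 636/1596 ≈ 0.39850.
Pooled p̂ = (430+636)/(971+1596) = 1066/2567 = 0.41527.
SE = √(p̂(1−p̂)(1/n₁+1/n₂)) = √(0.41527·0.58473·0.00165643) = √(0.000402217) = 0.02006.
z = (0.44284 − 0.39850)/0.02006 = 0.04434/0.02006 = 2.21.

z = 2.21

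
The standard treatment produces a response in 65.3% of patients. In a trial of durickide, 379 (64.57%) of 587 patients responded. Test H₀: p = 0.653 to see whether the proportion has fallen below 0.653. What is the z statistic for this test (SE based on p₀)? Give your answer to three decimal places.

p̂ = 379/587 = 0.64566.
Under H₀, SE = √(0.653·0.347/587) = √(0.000386015) = 0.01965.
z = (0.64566 − 0.653)/0.01965 = -0.00734/0.01965 = -0.374.

z = -0.374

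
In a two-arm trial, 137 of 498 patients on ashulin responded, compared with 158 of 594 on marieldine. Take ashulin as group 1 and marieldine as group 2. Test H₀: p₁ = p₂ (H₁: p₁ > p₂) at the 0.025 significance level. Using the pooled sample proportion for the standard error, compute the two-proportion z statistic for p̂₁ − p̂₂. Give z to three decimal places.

p̂₁ = 137/498 = 0.27510, p̂₂ = 158/594 = 0.26599.
Pooled p̂ = (137+158)/(498+594) = 295/1092 = 0.27015.
SE = √(p̂(1−p̂)(1/n₁+1/n₂)) = √(0.27015·0.72985·0.00369153) = √(0.00072785) = 0.02698.
z = (0.27510 − 0.26599)/0.02698 = 0.00911/0.02698 = 0.338.
p-value = P(Z > 0.338) ≈ 0.3678, so at α = 0.025 we fail to reject H₀.

z = 0.338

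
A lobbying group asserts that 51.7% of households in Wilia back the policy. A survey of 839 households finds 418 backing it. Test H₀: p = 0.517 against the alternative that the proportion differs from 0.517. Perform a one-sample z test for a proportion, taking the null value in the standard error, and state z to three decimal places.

z = -1.089

p̂ = 418/839 = 0.49821.
SE = √(p₀(1−p₀)/n) = √(0.24971/839) = 0.01725.
z = (0.49821 − 0.517)/0.01725 = -0.01879/0.01725 = -1.089.
p-value = 2·P(Z > 1.089) ≈ 0.2761.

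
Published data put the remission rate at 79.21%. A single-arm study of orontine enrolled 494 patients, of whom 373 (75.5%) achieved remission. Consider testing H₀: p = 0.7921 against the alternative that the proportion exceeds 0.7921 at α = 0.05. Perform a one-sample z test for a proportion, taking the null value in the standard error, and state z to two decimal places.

z = -2.03

p̂ = 373/494 = 0.75506.
Under H₀, SE = √(0.7921·0.2079/494) = √(0.000333355) = 0.01826.
z = (0.75506 − 0.7921)/0.01826 = -0.03704/0.01826 = -2.03.
p-value = P(Z > -2.029) ≈ 0.9788, so at α = 0.05 we fail to reject H₀.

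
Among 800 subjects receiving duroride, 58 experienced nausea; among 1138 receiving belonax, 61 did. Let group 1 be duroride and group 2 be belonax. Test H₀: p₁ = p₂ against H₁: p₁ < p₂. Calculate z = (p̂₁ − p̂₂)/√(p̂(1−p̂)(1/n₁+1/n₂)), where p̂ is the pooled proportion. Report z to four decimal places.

z = 1.7061

p̂₁ = 58/800 ≈ 0.072500, p̂₂ = 61/1138 ≈ 0.053603.
Pooled p̂ = (58+61)/(800+1138) = 119/1938 = 0.061404.
SE = √(p̂(1−p̂)(1/n₁+1/n₂)) = √(0.061404·0.938596·0.00212873) = √(0.000122686) = 0.011076.
z = (0.072500 − 0.053603)/0.011076 = 0.018897/0.011076 = 1.7061.
p-value = P(Z < 1.706) ≈ 0.9560.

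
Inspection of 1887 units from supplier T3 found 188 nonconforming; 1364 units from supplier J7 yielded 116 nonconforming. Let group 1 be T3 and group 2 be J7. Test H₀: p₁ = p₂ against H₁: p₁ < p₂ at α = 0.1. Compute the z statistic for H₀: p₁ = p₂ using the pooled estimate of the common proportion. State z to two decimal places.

z = 1.41

p̂₁ = 188/1887 = 0.09963, p̂₂ = 116/1364 = 0.08504.
Pooled p̂ = (188+116)/(1887+1364) = 304/3251 = 0.09351.
SE = √(p̂(1−p̂)(1/n₁+1/n₂)) = √(0.09351·0.90649·0.00126308) = √(0.000107066) = 0.01035.
z = (0.09963 − 0.08504)/0.01035 = 0.01459/0.01035 = 1.41.
p-value = P(Z < 1.410) ≈ 0.9207; since p > α = 0.1, fail to reject H₀.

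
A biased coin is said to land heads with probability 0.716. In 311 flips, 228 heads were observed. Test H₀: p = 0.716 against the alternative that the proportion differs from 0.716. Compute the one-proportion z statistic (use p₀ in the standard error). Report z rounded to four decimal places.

p̂ = 228/311 = 0.733119.
Under H₀, SE = √(0.716·0.284/311) = √(0.000653839) = 0.025570.
z = (0.733119 − 0.716)/0.025570 = 0.017119/0.025570 = 0.6695.
Two-sided p-value ≈ 2·Φ(−0.669) = 0.5032.

z = 0.6695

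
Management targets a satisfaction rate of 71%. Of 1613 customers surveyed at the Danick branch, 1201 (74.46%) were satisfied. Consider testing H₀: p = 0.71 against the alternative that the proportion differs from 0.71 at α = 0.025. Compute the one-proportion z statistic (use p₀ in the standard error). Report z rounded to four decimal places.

z = 3.0602

p̂ = 1201/1613 ≈ 0.7445753.
SE = √(p₀(1−p₀)/n) = √(0.2059/1613) = 0.0112982.
z = (0.7445753 − 0.71)/0.0112982 = 0.0345753/0.0112982 = 3.0602.
Two-sided p-value ≈ 2·Φ(−3.060) = 0.0022. With α = 0.025, reject H₀.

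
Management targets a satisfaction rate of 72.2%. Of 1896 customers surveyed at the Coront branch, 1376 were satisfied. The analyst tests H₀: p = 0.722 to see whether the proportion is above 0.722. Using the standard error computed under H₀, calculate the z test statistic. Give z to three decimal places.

z = 0.363

p̂ = 1376/1896 ≈ 0.72574.
SE = √(p₀(1−p₀)/n) = √(0.20072/1896) = 0.01029.
z = (0.72574 − 0.722)/0.01029 = 0.00374/0.01029 = 0.363.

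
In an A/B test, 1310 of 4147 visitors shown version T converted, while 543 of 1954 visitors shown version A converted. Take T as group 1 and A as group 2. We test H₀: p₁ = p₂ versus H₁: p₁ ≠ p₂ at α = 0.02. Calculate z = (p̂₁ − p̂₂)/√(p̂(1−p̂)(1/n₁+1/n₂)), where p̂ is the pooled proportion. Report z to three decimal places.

z = 3.011

p̂₁ = 1310/4147 ≈ 0.31589, p̂₂ = 543/1954 ≈ 0.27789.
Pooled p̂ = (1310+543)/(4147+1954) = 1853/6101 = 0.30372.
SE = √(p̂(1−p̂)(1/n₁+1/n₂)) = √(0.30372·0.69628·0.000752909) = √(0.000159221) = 0.01262.
z = (0.31589 − 0.27789)/0.01262 = 0.03800/0.01262 = 3.011.
Two-sided p-value ≈ 2·Φ(−3.011) = 0.0026. With α = 0.02, reject H₀.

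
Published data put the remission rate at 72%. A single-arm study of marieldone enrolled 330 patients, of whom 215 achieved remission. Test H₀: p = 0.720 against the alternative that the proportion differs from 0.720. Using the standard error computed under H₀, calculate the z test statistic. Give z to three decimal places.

p̂ = 215/330 ≈ 0.651515.
Standard error under H₀: √(0.72×0.28/330) = 0.024717.
z = (0.651515 − 0.72)/0.024717 = -0.068485/0.024717 = -2.771.
p-value = 2·P(Z > 2.771) ≈ 0.0056.

z = -2.771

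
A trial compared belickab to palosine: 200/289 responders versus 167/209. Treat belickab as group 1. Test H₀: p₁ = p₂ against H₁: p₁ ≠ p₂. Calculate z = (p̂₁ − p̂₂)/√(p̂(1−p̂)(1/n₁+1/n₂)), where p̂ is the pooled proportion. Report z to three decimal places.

z = -2.676

p̂₁ = 200/289 ≈ 0.69204, p̂₂ = 167/209 ≈ 0.79904.
Pooled p̂ = (200+167)/(289+209) = 367/498 = 0.73695.
SE = √(0.193856 × 0.0082449) = 0.03998.
z = (0.69204 − 0.79904)/0.03998 = -0.10700/0.03998 = -2.676.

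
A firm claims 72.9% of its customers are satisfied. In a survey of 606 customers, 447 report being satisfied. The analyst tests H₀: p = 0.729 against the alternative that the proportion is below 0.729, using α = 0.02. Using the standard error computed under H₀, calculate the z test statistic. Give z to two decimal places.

p̂ = 447/606 ≈ 0.7376.
Standard error under H₀: √(0.729×0.271/606) = 0.0181.
z = (0.7376 − 0.729)/0.0181 = 0.0086/0.0181 = 0.48.
p-value = P(Z < 0.478) ≈ 0.6835. With α = 0.02, fail to reject H₀.

z = 0.48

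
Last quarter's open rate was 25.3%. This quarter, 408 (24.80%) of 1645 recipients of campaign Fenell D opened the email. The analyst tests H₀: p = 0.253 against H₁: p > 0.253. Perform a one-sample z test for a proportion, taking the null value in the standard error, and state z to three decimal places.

p̂ = 408/1645 = 0.248024.
Standard error under H₀: √(0.253×0.747/1645) = 0.010719.
z = (0.248024 − 0.253)/0.010719 = -0.004976/0.010719 = -0.464.

z = -0.464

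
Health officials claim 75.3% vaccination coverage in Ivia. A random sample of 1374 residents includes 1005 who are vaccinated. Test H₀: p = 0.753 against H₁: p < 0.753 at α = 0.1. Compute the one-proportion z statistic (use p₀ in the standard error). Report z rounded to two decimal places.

z = -1.85

p̂ = 1005/1374 = 0.73144.
Under H₀, SE = √(0.753·0.247/1374) = √(0.000135365) = 0.01163.
z = (0.73144 − 0.753)/0.01163 = -0.02156/0.01163 = -1.85.
p-value = P(Z < -1.853) ≈ 0.0319, so at α = 0.1 we reject H₀.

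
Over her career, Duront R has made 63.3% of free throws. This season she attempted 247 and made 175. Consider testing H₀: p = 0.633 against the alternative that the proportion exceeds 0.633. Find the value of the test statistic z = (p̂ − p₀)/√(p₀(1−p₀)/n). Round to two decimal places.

p̂ = 175/247 = 0.7085.
SE = √(p₀(1−p₀)/n) = √(0.23231/247) = 0.0307.
z = (0.7085 − 0.633)/0.0307 = 0.0755/0.0307 = 2.46.

z = 2.46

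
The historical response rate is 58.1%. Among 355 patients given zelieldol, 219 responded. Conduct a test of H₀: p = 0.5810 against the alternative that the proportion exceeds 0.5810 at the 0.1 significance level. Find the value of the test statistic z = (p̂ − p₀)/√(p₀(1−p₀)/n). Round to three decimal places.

p̂ = 219/355 ≈ 0.61690.
Under H₀, SE = √(0.581·0.419/355) = √(0.000685744) = 0.02619.
z = (0.61690 − 0.581)/0.02619 = 0.03590/0.02619 = 1.371.
p-value = P(Z > 1.371) ≈ 0.0852, so at α = 0.1 we reject H₀.

z = 1.371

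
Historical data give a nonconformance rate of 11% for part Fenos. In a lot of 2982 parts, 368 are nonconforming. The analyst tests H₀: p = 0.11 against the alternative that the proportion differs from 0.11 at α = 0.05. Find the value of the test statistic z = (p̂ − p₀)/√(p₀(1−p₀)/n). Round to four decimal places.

p̂ = 368/2982 = 0.1234071.
SE = √(p₀(1−p₀)/n) = √(0.0979/2982) = 0.0057298.
z = (0.1234071 − 0.11)/0.0057298 = 0.0134071/0.0057298 = 2.3399.
Two-sided p-value ≈ 2·Φ(−2.340) = 0.0193; since p < α = 0.05, reject H₀.

z = 2.3399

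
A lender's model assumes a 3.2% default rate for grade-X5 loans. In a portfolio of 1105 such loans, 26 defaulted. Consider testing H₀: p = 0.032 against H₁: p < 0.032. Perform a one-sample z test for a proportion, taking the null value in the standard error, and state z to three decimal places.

z = -1.600

p̂ = 26/1105 ≈ 0.023529.
Standard error under H₀: √(0.032×0.968/1105) = 0.005295.
z = (0.023529 − 0.032)/0.005295 = -0.008471/0.005295 = -1.600.
p-value = P(Z < -1.600) ≈ 0.0548.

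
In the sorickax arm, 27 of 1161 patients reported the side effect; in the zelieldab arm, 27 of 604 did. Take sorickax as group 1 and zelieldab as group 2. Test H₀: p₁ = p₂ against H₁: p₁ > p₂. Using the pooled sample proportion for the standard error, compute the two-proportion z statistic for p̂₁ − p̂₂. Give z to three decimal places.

z = -2.482

p̂₁ = 27/1161 = 0.023256, p̂₂ = 27/604 = 0.044702.
Pooled p̂ = (27+27)/(1161+604) = 54/1765 = 0.030595.
SE = √(0.0296589 × 0.00251696) = 0.008640.
z = (0.023256 − 0.044702)/0.008640 = -0.021446/0.008640 = -2.482.
p-value = P(Z > -2.482) ≈ 0.9935.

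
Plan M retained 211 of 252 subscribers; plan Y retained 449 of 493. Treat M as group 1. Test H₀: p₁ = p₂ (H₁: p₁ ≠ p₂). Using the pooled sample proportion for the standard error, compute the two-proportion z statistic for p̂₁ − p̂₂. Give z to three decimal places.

p̂₁ = 211/252 ≈ 0.83730, p̂₂ = 449/493 ≈ 0.91075.
Pooled p̂ = (211+449)/(252+493) = 660/745 = 0.88591.
SE = √(0.101077 × 0.00599665) = 0.02462.
z = (0.83730 − 0.91075)/0.02462 = -0.07345/0.02462 = -2.983.
Two-sided p-value ≈ 2·Φ(−2.983) = 0.0029.

z = -2.983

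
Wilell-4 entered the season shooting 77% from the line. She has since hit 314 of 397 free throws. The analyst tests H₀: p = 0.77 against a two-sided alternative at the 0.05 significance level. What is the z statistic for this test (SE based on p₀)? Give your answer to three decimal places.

z = 0.991

p̂ = 314/397 = 0.79093.
SE = √(p₀(1−p₀)/n) = √(0.1771/397) = 0.02112.
z = (0.79093 − 0.77)/0.02112 = 0.02093/0.02112 = 0.991.
p-value = 2·P(Z > 0.991) ≈ 0.3217. With α = 0.05, fail to reject H₀.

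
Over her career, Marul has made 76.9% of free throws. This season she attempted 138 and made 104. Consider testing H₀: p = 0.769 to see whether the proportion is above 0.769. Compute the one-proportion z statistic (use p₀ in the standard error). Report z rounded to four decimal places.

z = -0.4286

p̂ = 104/138 = 0.753623.
Standard error under H₀: √(0.769×0.231/138) = 0.035878.
z = (0.753623 − 0.769)/0.035878 = -0.015377/0.035878 = -0.4286.
p-value = P(Z > -0.429) ≈ 0.6659.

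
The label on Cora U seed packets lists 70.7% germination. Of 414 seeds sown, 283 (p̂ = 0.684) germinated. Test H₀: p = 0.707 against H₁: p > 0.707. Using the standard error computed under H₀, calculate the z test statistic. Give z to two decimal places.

z = -1.05

p̂ = 283/414 ≈ 0.68357.
Under H₀, SE = √(0.707·0.293/414) = √(0.000500365) = 0.02237.
z = (0.68357 − 0.707)/0.02237 = -0.02343/0.02237 = -1.05.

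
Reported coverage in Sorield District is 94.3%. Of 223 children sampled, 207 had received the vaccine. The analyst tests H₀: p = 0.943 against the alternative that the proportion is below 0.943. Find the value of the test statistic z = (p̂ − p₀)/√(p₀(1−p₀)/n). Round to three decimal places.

p̂ = 207/223 ≈ 0.92825.
SE = √(p₀(1−p₀)/n) = √(0.053751/223) = 0.01553.
z = (0.92825 − 0.943)/0.01553 = -0.01475/0.01553 = -0.950.
p-value = P(Z < -0.950) ≈ 0.1711.

z = -0.950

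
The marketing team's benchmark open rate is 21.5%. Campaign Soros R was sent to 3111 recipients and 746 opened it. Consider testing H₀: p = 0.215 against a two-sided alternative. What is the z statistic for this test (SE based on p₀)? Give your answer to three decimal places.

z = 3.366

p̂ = 746/3111 = 0.239794.
Standard error under H₀: √(0.215×0.785/3111) = 0.007366.
z = (0.239794 − 0.215)/0.007366 = 0.024794/0.007366 = 3.366.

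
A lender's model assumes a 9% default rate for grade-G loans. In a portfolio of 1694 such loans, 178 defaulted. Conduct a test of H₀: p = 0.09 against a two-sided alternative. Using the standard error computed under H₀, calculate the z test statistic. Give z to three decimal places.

z = 2.168

p̂ = 178/1694 ≈ 0.105077.
Standard error under H₀: √(0.09×0.91/1694) = 0.006953.
z = (0.105077 − 0.09)/0.006953 = 0.015077/0.006953 = 2.168.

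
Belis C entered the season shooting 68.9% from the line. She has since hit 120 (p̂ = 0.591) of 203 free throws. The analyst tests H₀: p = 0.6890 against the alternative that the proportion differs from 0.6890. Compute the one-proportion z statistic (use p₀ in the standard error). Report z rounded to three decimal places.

p̂ = 120/203 ≈ 0.59113.
Standard error under H₀: √(0.689×0.311/203) = 0.03249.
z = (0.59113 − 0.689)/0.03249 = -0.09787/0.03249 = -3.012.
Two-sided p-value ≈ 2·Φ(−3.012) = 0.0026.

z = -3.012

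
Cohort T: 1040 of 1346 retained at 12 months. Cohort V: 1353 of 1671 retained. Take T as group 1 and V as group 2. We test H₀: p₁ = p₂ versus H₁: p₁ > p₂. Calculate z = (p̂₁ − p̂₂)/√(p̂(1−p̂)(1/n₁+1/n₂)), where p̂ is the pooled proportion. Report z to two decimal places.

z = -2.50

p̂₁ = 1040/1346 = 0.7727, p̂₂ = 1353/1671 = 0.8097.
Pooled p̂ = (1040+1353)/(1346+1671) = 2393/3017 = 0.7932.
SE = √(0.16405 × 0.00134139) = 0.0148.
z = (0.7727 − 0.8097)/0.0148 = -0.0370/0.0148 = -2.50.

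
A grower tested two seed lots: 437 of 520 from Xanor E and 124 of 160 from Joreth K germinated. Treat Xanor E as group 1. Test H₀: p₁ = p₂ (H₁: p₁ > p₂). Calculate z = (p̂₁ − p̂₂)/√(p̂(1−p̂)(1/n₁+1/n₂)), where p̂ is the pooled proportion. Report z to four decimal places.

p̂₁ = 437/520 ≈ 0.840385, p̂₂ = 124/160 ≈ 0.775000.
Pooled p̂ = (437+124)/(520+160) = 561/680 = 0.825000.
SE = √(p̂(1−p̂)(1/n₁+1/n₂)) = √(0.825000·0.175000·0.00817308) = √(0.00117999) = 0.034351.
z = (0.840385 − 0.775000)/0.034351 = 0.065385/0.034351 = 1.9034.
p-value = P(Z > 1.903) ≈ 0.0285.

z = 1.9034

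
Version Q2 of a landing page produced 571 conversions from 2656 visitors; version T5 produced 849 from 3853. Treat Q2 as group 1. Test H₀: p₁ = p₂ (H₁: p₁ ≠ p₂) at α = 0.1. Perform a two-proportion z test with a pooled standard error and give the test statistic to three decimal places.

p̂₁ = 571/2656 = 0.21498, p̂₂ = 849/3853 = 0.22035.
Pooled p̂ = (571+849)/(2656+3853) = 1420/6509 = 0.21816.
SE = √(p̂(1−p̂)(1/n₁+1/n₂)) = √(0.21816·0.78184·0.000636044) = √(0.000108487) = 0.01042.
z = (0.21498 − 0.22035)/0.01042 = -0.00537/0.01042 = -0.515.
Two-sided p-value ≈ 2·Φ(−0.515) = 0.6066, so at α = 0.1 we fail to reject H₀.

z = -0.515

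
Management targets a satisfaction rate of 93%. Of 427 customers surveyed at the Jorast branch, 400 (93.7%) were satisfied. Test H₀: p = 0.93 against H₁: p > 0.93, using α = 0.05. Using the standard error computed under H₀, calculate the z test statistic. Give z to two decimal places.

z = 0.55

p̂ = 400/427 ≈ 0.9368.
Standard error under H₀: √(0.93×0.07/427) = 0.0123.
z = (0.9368 − 0.93)/0.0123 = 0.0068/0.0123 = 0.55.
p-value = P(Z > 0.548) ≈ 0.2918; since p > α = 0.05, fail to reject H₀.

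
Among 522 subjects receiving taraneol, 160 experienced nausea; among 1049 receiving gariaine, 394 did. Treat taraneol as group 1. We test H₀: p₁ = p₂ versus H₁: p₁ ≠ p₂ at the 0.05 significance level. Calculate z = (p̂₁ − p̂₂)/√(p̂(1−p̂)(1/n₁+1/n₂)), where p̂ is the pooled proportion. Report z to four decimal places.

p̂₁ = 160/522 = 0.306513, p̂₂ = 394/1049 = 0.375596.
Pooled p̂ = (160+394)/(522+1049) = 554/1571 = 0.352642.
SE = √(0.228286 × 0.002869) = 0.025592.
z = (0.306513 − 0.375596)/0.025592 = -0.069083/0.025592 = -2.6994.
p-value = 2·P(Z > 2.699) ≈ 0.0069. With α = 0.05, reject H₀.

z = -2.6994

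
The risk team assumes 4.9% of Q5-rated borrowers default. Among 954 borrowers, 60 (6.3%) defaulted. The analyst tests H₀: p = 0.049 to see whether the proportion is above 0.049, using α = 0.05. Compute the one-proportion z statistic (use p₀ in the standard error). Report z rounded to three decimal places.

z = 1.988

p̂ = 60/954 ≈ 0.062893.
Under H₀, SE = √(0.049·0.951/954) = √(4.88459e-05) = 0.006989.
z = (0.062893 − 0.049)/0.006989 = 0.013893/0.006989 = 1.988.
p-value = P(Z > 1.988) ≈ 0.0234. With α = 0.05, reject H₀.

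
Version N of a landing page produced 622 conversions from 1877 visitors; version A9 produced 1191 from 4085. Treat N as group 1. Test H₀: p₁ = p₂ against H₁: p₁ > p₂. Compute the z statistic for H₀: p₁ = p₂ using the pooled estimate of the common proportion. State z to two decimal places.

z = 3.10

p̂₁ = 622/1877 = 0.33138, p̂₂ = 1191/4085 = 0.29155.
Pooled p̂ = (622+1191)/(1877+4085) = 1813/5962 = 0.30409.
SE = √(p̂(1−p̂)(1/n₁+1/n₂)) = √(0.30409·0.69591·0.000777563) = √(0.000164548) = 0.01283.
z = (0.33138 − 0.29155)/0.01283 = 0.03983/0.01283 = 3.10.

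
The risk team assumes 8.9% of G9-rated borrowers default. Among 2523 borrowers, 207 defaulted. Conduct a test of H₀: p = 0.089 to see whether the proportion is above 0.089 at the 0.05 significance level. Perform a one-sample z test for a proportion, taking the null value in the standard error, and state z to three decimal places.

z = -1.227

p̂ = 207/2523 ≈ 0.082045.
SE = √(p₀(1−p₀)/n) = √(0.081079/2523) = 0.005669.
z = (0.082045 − 0.089)/0.005669 = -0.006955/0.005669 = -1.227.
p-value = P(Z > -1.227) ≈ 0.8901; since p > α = 0.05, fail to reject H₀.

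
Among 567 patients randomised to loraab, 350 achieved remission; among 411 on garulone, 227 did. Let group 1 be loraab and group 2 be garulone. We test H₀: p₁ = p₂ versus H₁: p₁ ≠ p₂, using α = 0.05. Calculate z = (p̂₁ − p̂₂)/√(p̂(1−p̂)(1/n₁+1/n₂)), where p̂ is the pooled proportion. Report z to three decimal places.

p̂₁ = 350/567 = 0.61728, p̂₂ = 227/411 = 0.55231.
Pooled p̂ = (350+227)/(567+411) = 577/978 = 0.58998.
SE = √(0.241904 × 0.00419676) = 0.03186.
z = (0.61728 − 0.55231)/0.03186 = 0.06497/0.03186 = 2.039.
Two-sided p-value ≈ 2·Φ(−2.039) = 0.0414. With α = 0.05, reject H₀.

z = 2.039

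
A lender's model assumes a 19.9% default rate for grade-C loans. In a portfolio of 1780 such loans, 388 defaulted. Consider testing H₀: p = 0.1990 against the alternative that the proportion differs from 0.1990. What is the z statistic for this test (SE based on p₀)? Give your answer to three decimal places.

z = 2.005

p̂ = 388/1780 = 0.217978.
SE = √(p₀(1−p₀)/n) = √(0.1594/1780) = 0.009463.
z = (0.217978 − 0.199)/0.009463 = 0.018978/0.009463 = 2.005.
Two-sided p-value ≈ 2·Φ(−2.005) = 0.0449.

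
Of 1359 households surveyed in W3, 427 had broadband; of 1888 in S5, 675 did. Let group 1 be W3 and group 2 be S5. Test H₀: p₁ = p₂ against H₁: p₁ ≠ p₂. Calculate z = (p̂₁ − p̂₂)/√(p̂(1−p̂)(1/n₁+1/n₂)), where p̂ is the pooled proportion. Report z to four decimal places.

p̂₁ = 427/1359 ≈ 0.314202, p̂₂ = 675/1888 ≈ 0.357521.
Pooled p̂ = (427+675)/(1359+1888) = 1102/3247 = 0.339390.
SE = √(p̂(1−p̂)(1/n₁+1/n₂)) = √(0.339390·0.660610·0.0012655) = √(0.00028373) = 0.016844.
z = (0.314202 − 0.357521)/0.016844 = -0.043319/0.016844 = -2.5718.

z = -2.5718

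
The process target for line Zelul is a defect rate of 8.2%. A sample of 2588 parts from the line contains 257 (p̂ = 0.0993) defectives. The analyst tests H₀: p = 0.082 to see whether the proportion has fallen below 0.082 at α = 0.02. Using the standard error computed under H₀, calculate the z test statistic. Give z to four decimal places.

p̂ = 257/2588 ≈ 0.099304.
Standard error under H₀: √(0.082×0.918/2588) = 0.005393.
z = (0.099304 − 0.082)/0.005393 = 0.017304/0.005393 = 3.2086.
p-value = P(Z < 3.209) ≈ 0.9993; since p > α = 0.02, fail to reject H₀.

z = 3.2086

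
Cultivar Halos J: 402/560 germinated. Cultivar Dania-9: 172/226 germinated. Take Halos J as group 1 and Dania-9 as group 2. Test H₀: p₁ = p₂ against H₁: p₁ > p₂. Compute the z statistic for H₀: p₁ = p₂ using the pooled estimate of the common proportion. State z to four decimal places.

p̂₁ = 402/560 ≈ 0.717857, p̂₂ = 172/226 ≈ 0.761062.
Pooled p̂ = (402+172)/(560+226) = 574/786 = 0.730280.
SE = √(p̂(1−p̂)(1/n₁+1/n₂)) = √(0.730280·0.269720·0.00621049) = √(0.00122329) = 0.034976.
z = (0.717857 − 0.761062)/0.034976 = -0.043205/0.034976 = -1.2353.

z = -1.2353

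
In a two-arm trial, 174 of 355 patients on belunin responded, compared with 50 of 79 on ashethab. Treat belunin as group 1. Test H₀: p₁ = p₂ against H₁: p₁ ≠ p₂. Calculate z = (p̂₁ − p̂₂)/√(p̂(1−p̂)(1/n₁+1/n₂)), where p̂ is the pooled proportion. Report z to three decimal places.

p̂₁ = 174/355 = 0.490141, p̂₂ = 50/79 = 0.632911.
Pooled p̂ = (174+50)/(355+79) = 224/434 = 0.516129.
SE = √(0.24974 × 0.0154751) = 0.062167.
z = (0.490141 − 0.632911)/0.062167 = -0.142770/0.062167 = -2.297.

z = -2.297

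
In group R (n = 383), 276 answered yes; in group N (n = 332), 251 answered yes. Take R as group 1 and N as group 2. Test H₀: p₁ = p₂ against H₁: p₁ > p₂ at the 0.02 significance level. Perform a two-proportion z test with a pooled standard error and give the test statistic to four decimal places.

z = -1.0723

p̂₁ = 276/383 = 0.720627, p̂₂ = 251/332 = 0.756024.
Pooled p̂ = (276+251)/(383+332) = 527/715 = 0.737063.
SE = √(p̂(1−p̂)(1/n₁+1/n₂)) = √(0.737063·0.262937·0.00562301) = √(0.00108975) = 0.033011.
z = (0.720627 − 0.756024)/0.033011 = -0.035397/0.033011 = -1.0723.
p-value = P(Z > -1.072) ≈ 0.8582, so at α = 0.02 we fail to reject H₀.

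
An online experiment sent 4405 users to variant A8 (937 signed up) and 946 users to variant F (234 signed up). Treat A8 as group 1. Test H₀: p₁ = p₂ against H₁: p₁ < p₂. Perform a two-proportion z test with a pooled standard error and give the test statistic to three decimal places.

z = -2.338

p̂₁ = 937/4405 = 0.21271, p̂₂ = 234/946 = 0.24736.
Pooled p̂ = (937+234)/(4405+946) = 1171/5351 = 0.21884.
SE = √(0.170948 × 0.0012841) = 0.01482.
z = (0.21271 − 0.24736)/0.01482 = -0.03465/0.01482 = -2.338.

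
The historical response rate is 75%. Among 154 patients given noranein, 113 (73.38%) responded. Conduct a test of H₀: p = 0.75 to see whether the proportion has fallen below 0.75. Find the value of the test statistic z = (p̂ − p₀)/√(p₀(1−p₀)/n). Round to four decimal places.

p̂ = 113/154 ≈ 0.7337662.
Standard error under H₀: √(0.75×0.25/154) = 0.0348932.
z = (0.7337662 − 0.75)/0.0348932 = -0.0162338/0.0348932 = -0.4652.

z = -0.4652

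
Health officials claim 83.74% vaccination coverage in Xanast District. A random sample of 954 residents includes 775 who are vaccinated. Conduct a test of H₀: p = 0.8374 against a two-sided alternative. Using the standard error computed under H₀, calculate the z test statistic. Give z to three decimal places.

p̂ = 775/954 ≈ 0.81237.
Standard error under H₀: √(0.8374×0.1626/954) = 0.01195.
z = (0.81237 − 0.8374)/0.01195 = -0.02503/0.01195 = -2.095.

z = -2.095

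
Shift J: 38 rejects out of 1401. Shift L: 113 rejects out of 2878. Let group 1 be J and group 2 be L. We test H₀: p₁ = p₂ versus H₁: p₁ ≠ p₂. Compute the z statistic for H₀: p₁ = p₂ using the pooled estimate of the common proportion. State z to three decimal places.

p̂₁ = 38/1401 = 0.02712, p̂₂ = 113/2878 = 0.03926.
Pooled p̂ = (38+113)/(1401+2878) = 151/4279 = 0.03529.
SE = √(0.0340433 × 0.00106124) = 0.00601.
z = (0.02712 − 0.03926)/0.00601 = -0.01214/0.00601 = -2.020.

z = -2.020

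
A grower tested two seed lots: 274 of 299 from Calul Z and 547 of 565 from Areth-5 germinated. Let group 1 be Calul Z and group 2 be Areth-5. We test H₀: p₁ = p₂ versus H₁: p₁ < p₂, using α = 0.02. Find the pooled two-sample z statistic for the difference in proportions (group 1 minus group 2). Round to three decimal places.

z = -3.328

p̂₁ = 274/299 ≈ 0.91639, p̂₂ = 547/565 ≈ 0.96814.
Pooled p̂ = (274+547)/(299+565) = 821/864 = 0.95023.
SE = √(0.0472916 × 0.00511439) = 0.01555.
z = (0.91639 − 0.96814)/0.01555 = -0.05175/0.01555 = -3.328.
p-value = P(Z < -3.328) ≈ 0.0004, so at α = 0.02 we reject H₀.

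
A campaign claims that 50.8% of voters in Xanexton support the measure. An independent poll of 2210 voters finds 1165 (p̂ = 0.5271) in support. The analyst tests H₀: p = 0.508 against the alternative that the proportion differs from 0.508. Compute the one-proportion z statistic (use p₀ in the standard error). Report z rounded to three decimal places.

p̂ = 1165/2210 ≈ 0.527149.
Under H₀, SE = √(0.508·0.492/2210) = √(0.000113093) = 0.010635.
z = (0.527149 − 0.508)/0.010635 = 0.019149/0.010635 = 1.801.
Two-sided p-value ≈ 2·Φ(−1.801) = 0.0718.

z = 1.801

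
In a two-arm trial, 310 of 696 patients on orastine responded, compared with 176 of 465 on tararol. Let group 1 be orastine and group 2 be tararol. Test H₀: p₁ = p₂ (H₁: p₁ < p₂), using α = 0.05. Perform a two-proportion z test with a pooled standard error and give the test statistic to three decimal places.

z = 2.264

p̂₁ = 310/696 = 0.44540, p̂₂ = 176/465 = 0.37849.
Pooled p̂ = (310+176)/(696+465) = 486/1161 = 0.41860.
SE = √(0.243375 × 0.00358732) = 0.02955.
z = (0.44540 − 0.37849)/0.02955 = 0.06691/0.02955 = 2.264.
p-value = P(Z < 2.264) ≈ 0.9882; since p > α = 0.05, fail to reject H₀.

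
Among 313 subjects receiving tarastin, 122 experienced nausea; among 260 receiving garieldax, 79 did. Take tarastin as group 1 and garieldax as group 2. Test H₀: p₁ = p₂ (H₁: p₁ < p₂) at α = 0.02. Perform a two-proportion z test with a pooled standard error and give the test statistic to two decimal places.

z = 2.15

p̂₁ = 122/313 = 0.3898, p̂₂ = 79/260 = 0.3038.
Pooled p̂ = (122+79)/(313+260) = 201/573 = 0.3508.
SE = √(0.227735 × 0.00704104) = 0.0400.
z = (0.3898 − 0.3038)/0.0400 = 0.0860/0.0400 = 2.15.
p-value = P(Z < 2.146) ≈ 0.9841; since p > α = 0.02, fail to reject H₀.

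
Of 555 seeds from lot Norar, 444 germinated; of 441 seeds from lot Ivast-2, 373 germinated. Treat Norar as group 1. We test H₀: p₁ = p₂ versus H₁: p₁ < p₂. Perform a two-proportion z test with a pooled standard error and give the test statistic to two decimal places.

z = -1.87

p̂₁ = 444/555 ≈ 0.8000, p̂₂ = 373/441 ≈ 0.8458.
Pooled p̂ = (444+373)/(555+441) = 817/996 = 0.8203.
SE = √(p̂(1−p̂)(1/n₁+1/n₂)) = √(0.8203·0.1797·0.00406938) = √(0.000599907) = 0.0245.
z = (0.8000 − 0.8458)/0.0245 = -0.0458/0.0245 = -1.87.
p-value = P(Z < -1.870) ≈ 0.0307.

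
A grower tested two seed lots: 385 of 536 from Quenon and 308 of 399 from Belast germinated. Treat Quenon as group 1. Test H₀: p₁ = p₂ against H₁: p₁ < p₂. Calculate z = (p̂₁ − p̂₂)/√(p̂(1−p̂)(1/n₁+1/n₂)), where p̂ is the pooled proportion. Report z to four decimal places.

p̂₁ = 385/536 ≈ 0.718284, p̂₂ = 308/399 ≈ 0.771930.
Pooled p̂ = (385+308)/(536+399) = 693/935 = 0.741176.
SE = √(p̂(1−p̂)(1/n₁+1/n₂)) = √(0.741176·0.258824·0.00437194) = √(0.000838686) = 0.028960.
z = (0.718284 − 0.771930)/0.028960 = -0.053646/0.028960 = -1.8524.
p-value = P(Z < -1.852) ≈ 0.0320.

z = -1.8524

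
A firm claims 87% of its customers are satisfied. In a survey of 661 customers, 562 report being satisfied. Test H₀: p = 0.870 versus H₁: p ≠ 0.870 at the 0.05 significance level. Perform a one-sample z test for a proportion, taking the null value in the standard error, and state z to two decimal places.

z = -1.51

p̂ = 562/661 = 0.8502.
Standard error under H₀: √(0.87×0.13/661) = 0.0131.
z = (0.8502 − 0.87)/0.0131 = -0.0198/0.0131 = -1.51.
Two-sided p-value ≈ 2·Φ(−1.512) = 0.1306; since p > α = 0.05, fail to reject H₀.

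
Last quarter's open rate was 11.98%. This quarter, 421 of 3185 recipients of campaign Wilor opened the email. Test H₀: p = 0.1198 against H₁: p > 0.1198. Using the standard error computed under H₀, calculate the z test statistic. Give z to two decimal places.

p̂ = 421/3185 ≈ 0.13218.
SE = √(p₀(1−p₀)/n) = √(0.10545/3185) = 0.00575.
z = (0.13218 − 0.1198)/0.00575 = 0.01238/0.00575 = 2.15.
p-value = P(Z > 2.152) ≈ 0.0157.

z = 2.15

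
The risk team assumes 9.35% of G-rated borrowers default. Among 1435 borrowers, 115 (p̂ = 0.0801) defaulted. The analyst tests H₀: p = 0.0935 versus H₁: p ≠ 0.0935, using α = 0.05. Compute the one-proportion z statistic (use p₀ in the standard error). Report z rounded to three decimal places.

p̂ = 115/1435 = 0.0801394.
SE = √(p₀(1−p₀)/n) = √(0.084758/1435) = 0.0076854.
z = (0.0801394 − 0.0935)/0.0076854 = -0.0133606/0.0076854 = -1.738.
p-value = 2·P(Z > 1.738) ≈ 0.0821; since p > α = 0.05, fail to reject H₀.

z = -1.738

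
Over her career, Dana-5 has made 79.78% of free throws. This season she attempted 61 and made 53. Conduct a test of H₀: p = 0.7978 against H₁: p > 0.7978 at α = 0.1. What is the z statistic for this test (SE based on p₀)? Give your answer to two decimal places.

z = 1.38

p̂ = 53/61 = 0.8689.
Standard error under H₀: √(0.7978×0.2022/61) = 0.0514.
z = (0.8689 − 0.7978)/0.0514 = 0.0711/0.0514 = 1.38.
p-value = P(Z > 1.382) ≈ 0.0835, so at α = 0.1 we reject H₀.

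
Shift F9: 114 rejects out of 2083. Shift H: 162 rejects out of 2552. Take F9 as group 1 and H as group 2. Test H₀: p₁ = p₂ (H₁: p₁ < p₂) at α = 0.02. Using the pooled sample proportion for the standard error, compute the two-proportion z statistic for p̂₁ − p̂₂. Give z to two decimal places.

z = -1.25

p̂₁ = 114/2083 = 0.05473, p̂₂ = 162/2552 = 0.06348.
Pooled p̂ = (114+162)/(2083+2552) = 276/4635 = 0.05955.
SE = √(0.0560011 × 0.000871926) = 0.00699.
z = (0.05473 − 0.06348)/0.00699 = -0.00875/0.00699 = -1.25.
p-value = P(Z < -1.252) ≈ 0.1052; since p > α = 0.02, fail to reject H₀.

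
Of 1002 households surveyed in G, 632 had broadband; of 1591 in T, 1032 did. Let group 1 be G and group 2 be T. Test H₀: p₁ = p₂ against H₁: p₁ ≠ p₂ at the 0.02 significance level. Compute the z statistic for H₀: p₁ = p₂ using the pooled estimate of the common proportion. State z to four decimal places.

p̂₁ = 632/1002 = 0.630739, p̂₂ = 1032/1591 = 0.648649.
Pooled p̂ = (632+1032)/(1002+1591) = 1664/2593 = 0.641728.
SE = √(p̂(1−p̂)(1/n₁+1/n₂)) = √(0.641728·0.358272·0.00162654) = √(0.000373963) = 0.019338.
z = (0.630739 − 0.648649)/0.019338 = -0.017910/0.019338 = -0.9262.
p-value = 2·P(Z > 0.926) ≈ 0.3544, so at α = 0.02 we fail to reject H₀.

z = -0.9262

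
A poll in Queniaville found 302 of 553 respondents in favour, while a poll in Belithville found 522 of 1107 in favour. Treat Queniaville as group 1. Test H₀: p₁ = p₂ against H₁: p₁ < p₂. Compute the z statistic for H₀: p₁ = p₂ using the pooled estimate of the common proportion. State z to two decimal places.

z = 2.86

p̂₁ = 302/553 ≈ 0.54611, p̂₂ = 522/1107 ≈ 0.47154.
Pooled p̂ = (302+522)/(553+1107) = 824/1660 = 0.49639.
SE = √(0.249987 × 0.00271166) = 0.02604.
z = (0.54611 − 0.47154)/0.02604 = 0.07457/0.02604 = 2.86.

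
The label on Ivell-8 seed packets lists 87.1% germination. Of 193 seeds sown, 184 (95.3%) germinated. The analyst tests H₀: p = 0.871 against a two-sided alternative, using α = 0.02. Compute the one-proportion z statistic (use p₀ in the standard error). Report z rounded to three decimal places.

z = 3.414

p̂ = 184/193 ≈ 0.95337.
Standard error under H₀: √(0.871×0.129/193) = 0.02413.
z = (0.95337 − 0.871)/0.02413 = 0.08237/0.02413 = 3.414.
p-value = 2·P(Z > 3.414) ≈ 0.0006. With α = 0.02, reject H₀.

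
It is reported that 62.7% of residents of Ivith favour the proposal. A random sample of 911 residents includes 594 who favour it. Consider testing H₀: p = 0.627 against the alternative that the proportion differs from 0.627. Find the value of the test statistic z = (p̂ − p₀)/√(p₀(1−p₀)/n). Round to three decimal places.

p̂ = 594/911 ≈ 0.65203.
SE = √(p₀(1−p₀)/n) = √(0.23387/911) = 0.01602.
z = (0.65203 − 0.627)/0.01602 = 0.02503/0.01602 = 1.562.

z = 1.562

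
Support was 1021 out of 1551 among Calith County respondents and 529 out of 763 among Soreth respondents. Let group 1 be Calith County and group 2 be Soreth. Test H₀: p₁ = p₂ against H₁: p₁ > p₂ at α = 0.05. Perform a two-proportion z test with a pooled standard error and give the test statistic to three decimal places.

z = -1.685

p̂₁ = 1021/1551 ≈ 0.65828, p̂₂ = 529/763 ≈ 0.69332.
Pooled p̂ = (1021+529)/(1551+763) = 1550/2314 = 0.66984.
SE = √(p̂(1−p̂)(1/n₁+1/n₂)) = √(0.66984·0.33016·0.00195536) = √(0.00043244) = 0.02080.
z = (0.65828 − 0.69332)/0.02080 = -0.03504/0.02080 = -1.685.
p-value = P(Z > -1.685) ≈ 0.9540, so at α = 0.05 we fail to reject H₀.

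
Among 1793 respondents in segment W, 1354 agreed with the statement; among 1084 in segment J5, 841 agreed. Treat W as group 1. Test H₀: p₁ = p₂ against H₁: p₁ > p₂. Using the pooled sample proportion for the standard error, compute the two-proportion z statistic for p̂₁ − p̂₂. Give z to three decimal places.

z = -1.263

p̂₁ = 1354/1793 = 0.75516, p̂₂ = 841/1084 = 0.77583.
Pooled p̂ = (1354+841)/(1793+1084) = 2195/2877 = 0.76295.
SE = √(0.180859 × 0.00148023) = 0.01636.
z = (0.75516 − 0.77583)/0.01636 = -0.02067/0.01636 = -1.263.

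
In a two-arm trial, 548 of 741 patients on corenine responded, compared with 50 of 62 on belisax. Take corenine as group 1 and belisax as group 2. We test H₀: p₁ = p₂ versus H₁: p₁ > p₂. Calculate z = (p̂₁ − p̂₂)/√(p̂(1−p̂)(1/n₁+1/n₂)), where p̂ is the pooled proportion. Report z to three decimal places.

z = -1.161

p̂₁ = 548/741 = 0.73954, p̂₂ = 50/62 = 0.80645.
Pooled p̂ = (548+50)/(741+62) = 598/803 = 0.74471.
SE = √(0.190118 × 0.0174786) = 0.05765.
z = (0.73954 − 0.80645)/0.05765 = -0.06691/0.05765 = -1.161.
p-value = P(Z > -1.161) ≈ 0.8771.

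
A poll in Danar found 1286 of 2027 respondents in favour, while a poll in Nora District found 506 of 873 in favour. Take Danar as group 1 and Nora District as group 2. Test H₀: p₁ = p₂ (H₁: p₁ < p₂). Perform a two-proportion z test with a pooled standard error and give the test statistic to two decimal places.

p̂₁ = 1286/2027 ≈ 0.63444, p̂₂ = 506/873 ≈ 0.57961.
Pooled p̂ = (1286+506)/(2027+873) = 1792/2900 = 0.61793.
SE = √(0.236092 × 0.00163882) = 0.01967.
z = (0.63444 − 0.57961)/0.01967 = 0.05483/0.01967 = 2.79.
p-value = P(Z < 2.787) ≈ 0.9973.

z = 2.79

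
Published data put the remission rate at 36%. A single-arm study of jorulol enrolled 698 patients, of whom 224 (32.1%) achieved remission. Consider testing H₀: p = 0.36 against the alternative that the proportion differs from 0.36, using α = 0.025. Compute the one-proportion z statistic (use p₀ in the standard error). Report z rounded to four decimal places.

z = -2.1512

p̂ = 224/698 ≈ 0.320917.
Standard error under H₀: √(0.36×0.64/698) = 0.018168.
z = (0.320917 − 0.36)/0.018168 = -0.039083/0.018168 = -2.1512.
Two-sided p-value ≈ 2·Φ(−2.151) = 0.0315, so at α = 0.025 we fail to reject H₀.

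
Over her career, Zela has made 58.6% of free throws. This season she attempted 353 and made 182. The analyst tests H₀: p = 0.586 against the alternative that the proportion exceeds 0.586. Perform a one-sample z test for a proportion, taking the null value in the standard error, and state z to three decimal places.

p̂ = 182/353 = 0.51558.
SE = √(p₀(1−p₀)/n) = √(0.2426/353) = 0.02622.
z = (0.51558 − 0.586)/0.02622 = -0.07042/0.02622 = -2.686.
p-value = P(Z > -2.686) ≈ 0.9964.

z = -2.686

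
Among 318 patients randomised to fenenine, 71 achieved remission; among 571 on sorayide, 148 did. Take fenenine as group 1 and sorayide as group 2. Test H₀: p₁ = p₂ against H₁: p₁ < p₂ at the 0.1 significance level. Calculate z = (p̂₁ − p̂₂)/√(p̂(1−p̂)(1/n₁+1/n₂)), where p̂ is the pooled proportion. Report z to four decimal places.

z = -1.1915

p̂₁ = 71/318 ≈ 0.223270, p̂₂ = 148/571 ≈ 0.259194.
Pooled p̂ = (71+148)/(318+571) = 219/889 = 0.246344.
SE = √(p̂(1−p̂)(1/n₁+1/n₂)) = √(0.246344·0.753656·0.00489597) = √(0.000908979) = 0.030149.
z = (0.223270 − 0.259194)/0.030149 = -0.035924/0.030149 = -1.1915.
p-value = P(Z < -1.192) ≈ 0.1167. With α = 0.1, fail to reject H₀.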